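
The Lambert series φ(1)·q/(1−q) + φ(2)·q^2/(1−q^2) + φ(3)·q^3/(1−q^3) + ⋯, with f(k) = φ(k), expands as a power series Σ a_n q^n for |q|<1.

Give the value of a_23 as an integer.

[q^23] φ(1)=1,φ(23)=22 ⇒ 23

a_23 = 23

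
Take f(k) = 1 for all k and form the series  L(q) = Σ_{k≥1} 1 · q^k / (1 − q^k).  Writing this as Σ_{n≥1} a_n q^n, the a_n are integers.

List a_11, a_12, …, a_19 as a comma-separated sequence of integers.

2, 6, 2, 4, 4, 5, 2, 6, 2

n=11: 1·11 11·1  f→[1+1]=2
[q^12] f(1)=1,f(2)=1,f(3)=1,f(4)=1,f(6)=1,f(12)=1 ⇒ 6
d|13:{13,1}  Σf=1+1=2
q^14  k|14↦f(k): 14:1 7:1 2:1 1:1  a_14=4
q^15  k|15↦f(k): 1:1 3:1 5:1 15:1  a_15=4
n=16: 1·16 2·8 4·4 8·2 16·1  f→[1+1+1+1+1]=5
q^17  k|17↦f(k): 1:1 17:1  a_17=2
n=18: 18·1 9·2 6·3 3·6 2·9 1·18  f→[1+1+1+1+1+1]=6
[q^19] f(19)=1,f(1)=1 ⇒ 2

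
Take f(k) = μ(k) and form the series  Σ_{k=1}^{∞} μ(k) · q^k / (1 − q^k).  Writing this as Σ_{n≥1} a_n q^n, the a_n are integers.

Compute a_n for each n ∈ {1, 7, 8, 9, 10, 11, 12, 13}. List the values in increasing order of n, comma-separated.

1, 0, 0, 0, 0, 0, 0, 0

n=1: 1·1  μ→[1]=1
[q^7] μ(1)=1,μ(7)=-1 ⇒ 0
[q^8] μ(8)=0,μ(4)=0,μ(2)=-1,μ(1)=1 ⇒ 0
d|9:{9,3,1}  Σμ=0+(-1)+1=0
n=10: 1·10 2·5 5·2 10·1  μ→[1+(-1)+(-1)+1]=0
q^11  k|11↦μ(k): 1:1 11:-1  a_11=0
n=12: 12·1 6·2 4·3 3·4 2·6 1·12  μ→[0+1+0+(-1)+(-1)+1]=0
d|13:{1,13}  Σμ=1+(-1)=0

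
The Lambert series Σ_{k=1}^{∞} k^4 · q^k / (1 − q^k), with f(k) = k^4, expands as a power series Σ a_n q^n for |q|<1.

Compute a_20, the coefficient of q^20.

a_20 = 170898

q^20  k|20↦f(k): 20:160000 10:10000 5:625 4:256 2:16 1:1  a_20=170898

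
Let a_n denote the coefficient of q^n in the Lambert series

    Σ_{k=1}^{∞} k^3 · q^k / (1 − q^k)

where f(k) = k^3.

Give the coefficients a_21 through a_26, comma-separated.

d|21:{21,7,3,1}  Σf=9261+343+27+1=9632
n=22: 1·22 2·11 11·2 22·1  f→[1+8+1331+10648]=11988
n=23: 1·23 23·1  f→[1+12167]=12168
n=24: 1·24 2·12 3·8 4·6 6·4 8·3 12·2 24·1  f→[1+8+27+64+216+512+1728+13824]=16380
q^25  k|25↦f(k): 1:1 5:125 25:15625  a_25=15751
[q^26] f(26)=17576,f(13)=2197,f(2)=8,f(1)=1 ⇒ 19782

9632, 11988, 12168, 16380, 15751, 19782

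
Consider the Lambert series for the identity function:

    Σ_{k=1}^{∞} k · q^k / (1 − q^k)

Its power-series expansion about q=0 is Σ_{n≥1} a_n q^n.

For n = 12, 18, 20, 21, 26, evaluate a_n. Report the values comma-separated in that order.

q^12  k|12↦f(k): 1:1 2:2 3:3 4:4 6:6 12:12  a_12=28
[q^18] f(18)=18,f(9)=9,f(6)=6,f(3)=3,f(2)=2,f(1)=1 ⇒ 39
q^20  k|20↦f(k): 1:1 2:2 4:4 5:5 10:10 20:20  a_20=42
q^21  k|21↦f(k): 21:21 7:7 3:3 1:1  a_21=32
[q^26] f(1)=1,f(2)=2,f(13)=13,f(26)=26 ⇒ 42

28, 39, 42, 32, 42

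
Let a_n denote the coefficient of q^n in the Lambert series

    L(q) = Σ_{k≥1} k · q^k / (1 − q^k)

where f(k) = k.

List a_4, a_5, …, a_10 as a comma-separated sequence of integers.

d|4:{4,2,1}  Σf=4+2+1=7
q^5  k|5↦f(k): 5:5 1:1  a_5=6
[q^6] f(6)=6,f(3)=3,f(2)=2,f(1)=1 ⇒ 12
d|7:{7,1}  Σf=7+1=8
d|8:{8,4,2,1}  Σf=8+4+2+1=15
d|9:{9,3,1}  Σf=9+3+1=13
n=10: 1·10 2·5 5·2 10·1  f→[1+2+5+10]=18

7, 6, 12, 8, 15, 13, 18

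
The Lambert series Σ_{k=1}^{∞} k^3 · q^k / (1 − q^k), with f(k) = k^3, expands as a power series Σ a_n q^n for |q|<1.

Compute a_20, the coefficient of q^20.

d|20:{20,10,5,4,2,1}  Σf=8000+1000+125+64+8+1=9198

a_20 = 9198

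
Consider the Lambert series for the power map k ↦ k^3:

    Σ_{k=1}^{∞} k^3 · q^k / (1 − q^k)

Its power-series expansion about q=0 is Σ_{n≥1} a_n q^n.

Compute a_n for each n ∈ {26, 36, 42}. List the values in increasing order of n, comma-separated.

d|26:{1,2,13,26}  Σf=1+8+2197+17576=19782
d|36:{1,2,3,4,6,9,12,18,36}  Σf=1+8+27+64+216+729+1728+5832+46656=55261
n=42: 1·42 2·21 3·14 6·7 7·6 14·3 21·2 42·1  f→[1+8+27+216+343+2744+9261+74088]=86688

19782, 55261, 86688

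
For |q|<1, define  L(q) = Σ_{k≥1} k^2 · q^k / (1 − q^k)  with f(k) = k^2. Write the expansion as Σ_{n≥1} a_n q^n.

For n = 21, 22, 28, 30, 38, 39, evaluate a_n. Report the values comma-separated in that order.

q^21  k|21↦f(k): 21:441 7:49 3:9 1:1  a_21=500
d|22:{1,2,11,22}  Σf=1+4+121+484=610
n=28: 1·28 2·14 4·7 7·4 14·2 28·1  f→[1+4+16+49+196+784]=1050
n=30: 1·30 2·15 3·10 5·6 6·5 10·3 15·2 30·1  f→[1+4+9+25+36+100+225+900]=1300
q^38  k|38↦f(k): 1:1 2:4 19:361 38:1444  a_38=1810
q^39  k|39↦f(k): 1:1 3:9 13:169 39:1521  a_39=1700

500, 610, 1050, 1300, 1810, 1700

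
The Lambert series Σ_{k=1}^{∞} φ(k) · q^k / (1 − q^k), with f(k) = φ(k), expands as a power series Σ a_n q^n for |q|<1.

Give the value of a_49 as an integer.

q^49  k|49↦φ(k): 1:1 7:6 49:42  a_49=49

a_49 = 49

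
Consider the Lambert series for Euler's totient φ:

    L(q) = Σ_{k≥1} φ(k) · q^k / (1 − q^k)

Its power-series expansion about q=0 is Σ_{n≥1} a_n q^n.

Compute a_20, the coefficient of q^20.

n=20: 20·1 10·2 5·4 4·5 2·10 1·20  φ→[8+4+4+2+1+1]=20

a_20 = 20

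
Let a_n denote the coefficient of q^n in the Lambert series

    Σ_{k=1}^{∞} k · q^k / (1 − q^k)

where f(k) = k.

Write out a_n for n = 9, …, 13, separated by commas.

q^9  k|9↦f(k): 9:9 3:3 1:1  a_9=13
[q^10] f(10)=10,f(5)=5,f(2)=2,f(1)=1 ⇒ 18
d|11:{11,1}  Σf=11+1=12
q^12  k|12↦f(k): 12:12 6:6 4:4 3:3 2:2 1:1  a_12=28
[q^13] f(13)=13,f(1)=1 ⇒ 14

13, 18, 12, 28, 14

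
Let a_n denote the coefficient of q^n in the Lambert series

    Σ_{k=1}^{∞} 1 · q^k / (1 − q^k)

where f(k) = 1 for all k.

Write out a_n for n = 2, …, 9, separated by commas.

[q^2] f(2)=1,f(1)=1 ⇒ 2
[q^3] f(3)=1,f(1)=1 ⇒ 2
d|4:{4,2,1}  Σf=1+1+1=3
d|5:{5,1}  Σf=1+1=2
n=6: 6·1 3·2 2·3 1·6  f→[1+1+1+1]=4
n=7: 1·7 7·1  f→[1+1]=2
n=8: 1·8 2·4 4·2 8·1  f→[1+1+1+1]=4
d|9:{9,3,1}  Σf=1+1+1=3

2, 2, 3, 2, 4, 2, 4, 3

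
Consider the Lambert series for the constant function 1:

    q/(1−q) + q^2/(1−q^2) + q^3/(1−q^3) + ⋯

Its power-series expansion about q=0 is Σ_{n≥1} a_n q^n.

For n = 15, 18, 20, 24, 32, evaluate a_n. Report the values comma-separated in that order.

4, 6, 6, 8, 6

n=15: 15·1 5·3 3·5 1·15  f→[1+1+1+1]=4
q^18  k|18↦f(k): 18:1 9:1 6:1 3:1 2:1 1:1  a_18=6
d|20:{1,2,4,5,10,20}  Σf=1+1+1+1+1+1=6
[q^24] f(24)=1,f(12)=1,f(8)=1,f(6)=1,f(4)=1,f(3)=1,f(2)=1,f(1)=1 ⇒ 8
d|32:{1,2,4,8,16,32}  Σf=1+1+1+1+1+1=6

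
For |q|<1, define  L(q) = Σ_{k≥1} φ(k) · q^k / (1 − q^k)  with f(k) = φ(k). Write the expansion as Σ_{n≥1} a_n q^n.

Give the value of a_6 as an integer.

n=6: 6·1 3·2 2·3 1·6  φ→[2+2+1+1]=6

a_6 = 6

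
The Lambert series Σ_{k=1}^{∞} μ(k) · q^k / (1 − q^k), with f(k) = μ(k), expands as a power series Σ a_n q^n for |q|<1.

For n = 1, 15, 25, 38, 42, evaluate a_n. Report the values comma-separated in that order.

d|1:{1}  Σμ=1=1
d|15:{15,5,3,1}  Σμ=1+(-1)+(-1)+1=0
q^25  k|25↦μ(k): 25:0 5:-1 1:1  a_25=0
q^38  k|38↦μ(k): 38:1 19:-1 2:-1 1:1  a_38=0
[q^42] μ(1)=1,μ(2)=-1,μ(3)=-1,μ(6)=1,μ(7)=-1,μ(14)=1,μ(21)=1,μ(42)=-1 ⇒ 0

1, 0, 0, 0, 0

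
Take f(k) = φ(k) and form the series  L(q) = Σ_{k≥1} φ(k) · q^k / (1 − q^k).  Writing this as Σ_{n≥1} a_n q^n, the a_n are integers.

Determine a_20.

n=20: 1·20 2·10 4·5 5·4 10·2 20·1  φ→[1+1+2+4+4+8]=20

a_20 = 20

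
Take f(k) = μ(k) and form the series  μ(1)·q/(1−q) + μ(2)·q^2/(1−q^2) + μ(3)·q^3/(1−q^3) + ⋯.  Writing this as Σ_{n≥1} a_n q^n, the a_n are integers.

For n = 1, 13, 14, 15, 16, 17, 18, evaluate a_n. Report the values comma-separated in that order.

[q^1] μ(1)=1 ⇒ 1
n=13: 13·1 1·13  μ→[(-1)+1]=0
q^14  k|14↦μ(k): 1:1 2:-1 7:-1 14:1  a_14=0
q^15  k|15↦μ(k): 15:1 5:-1 3:-1 1:1  a_15=0
n=16: 1·16 2·8 4·4 8·2 16·1  μ→[1+(-1)+0+0+0]=0
d|17:{1,17}  Σμ=1+(-1)=0
[q^18] μ(18)=0,μ(9)=0,μ(6)=1,μ(3)=-1,μ(2)=-1,μ(1)=1 ⇒ 0

1, 0, 0, 0, 0, 0, 0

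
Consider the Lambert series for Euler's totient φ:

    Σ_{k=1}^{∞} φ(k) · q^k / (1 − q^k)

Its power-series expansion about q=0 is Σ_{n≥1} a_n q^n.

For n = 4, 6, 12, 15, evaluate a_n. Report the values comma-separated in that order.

n=4: 1·4 2·2 4·1  φ→[1+1+2]=4
[q^6] φ(6)=2,φ(3)=2,φ(2)=1,φ(1)=1 ⇒ 6
d|12:{12,6,4,3,2,1}  Σφ=4+2+2+2+1+1=12
q^15  k|15↦φ(k): 15:8 5:4 3:2 1:1  a_15=15

4, 6, 12, 15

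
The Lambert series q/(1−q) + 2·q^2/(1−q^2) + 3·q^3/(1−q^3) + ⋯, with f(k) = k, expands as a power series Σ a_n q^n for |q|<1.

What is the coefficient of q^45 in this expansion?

[q^45] f(1)=1,f(3)=3,f(5)=5,f(9)=9,f(15)=15,f(45)=45 ⇒ 78

a_45 = 78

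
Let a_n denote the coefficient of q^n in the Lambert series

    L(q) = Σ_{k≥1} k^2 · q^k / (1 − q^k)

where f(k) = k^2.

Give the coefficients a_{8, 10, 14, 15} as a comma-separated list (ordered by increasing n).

85, 130, 250, 260

d|8:{1,2,4,8}  Σf=1+4+16+64=85
q^10  k|10↦f(k): 1:1 2:4 5:25 10:100  a_10=130
q^14  k|14↦f(k): 1:1 2:4 7:49 14:196  a_14=250
n=15: 15·1 5·3 3·5 1·15  f→[225+25+9+1]=260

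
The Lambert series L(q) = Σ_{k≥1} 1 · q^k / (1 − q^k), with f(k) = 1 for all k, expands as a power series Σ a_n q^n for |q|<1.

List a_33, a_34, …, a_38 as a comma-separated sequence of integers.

n=33: 33·1 11·3 3·11 1·33  f→[1+1+1+1]=4
d|34:{34,17,2,1}  Σf=1+1+1+1=4
[q^35] f(35)=1,f(7)=1,f(5)=1,f(1)=1 ⇒ 4
n=36: 1·36 2·18 3·12 4·9 6·6 9·4 12·3 18·2 36·1  f→[1+1+1+1+1+1+1+1+1]=9
n=37: 37·1 1·37  f→[1+1]=2
[q^38] f(1)=1,f(2)=1,f(19)=1,f(38)=1 ⇒ 4

4, 4, 4, 9, 2, 4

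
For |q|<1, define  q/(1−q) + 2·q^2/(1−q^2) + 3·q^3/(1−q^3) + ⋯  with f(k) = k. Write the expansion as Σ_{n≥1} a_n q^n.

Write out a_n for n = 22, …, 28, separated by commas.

36, 24, 60, 31, 42, 40, 56

n=22: 1·22 2·11 11·2 22·1  f→[1+2+11+22]=36
d|23:{23,1}  Σf=23+1=24
[q^24] f(24)=24,f(12)=12,f(8)=8,f(6)=6,f(4)=4,f(3)=3,f(2)=2,f(1)=1 ⇒ 60
n=25: 1·25 5·5 25·1  f→[1+5+25]=31
d|26:{26,13,2,1}  Σf=26+13+2+1=42
q^27  k|27↦f(k): 27:27 9:9 3:3 1:1  a_27=40
[q^28] f(28)=28,f(14)=14,f(7)=7,f(4)=4,f(2)=2,f(1)=1 ⇒ 56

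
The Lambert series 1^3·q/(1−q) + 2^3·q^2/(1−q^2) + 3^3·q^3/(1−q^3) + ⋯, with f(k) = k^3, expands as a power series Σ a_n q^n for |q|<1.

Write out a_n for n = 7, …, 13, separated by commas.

[q^7] f(7)=343,f(1)=1 ⇒ 344
q^8  k|8↦f(k): 1:1 2:8 4:64 8:512  a_8=585
q^9  k|9↦f(k): 9:729 3:27 1:1  a_9=757
q^10  k|10↦f(k): 10:1000 5:125 2:8 1:1  a_10=1134
q^11  k|11↦f(k): 1:1 11:1331  a_11=1332
[q^12] f(12)=1728,f(6)=216,f(4)=64,f(3)=27,f(2)=8,f(1)=1 ⇒ 2044
d|13:{1,13}  Σf=1+2197=2198

344, 585, 757, 1134, 1332, 2044, 2198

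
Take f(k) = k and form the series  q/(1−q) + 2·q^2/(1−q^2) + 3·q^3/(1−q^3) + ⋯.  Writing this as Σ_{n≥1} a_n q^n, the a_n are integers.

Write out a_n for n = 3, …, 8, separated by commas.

d|3:{3,1}  Σf=3+1=4
q^4  k|4↦f(k): 4:4 2:2 1:1  a_4=7
n=5: 5·1 1·5  f→[5+1]=6
d|6:{1,2,3,6}  Σf=1+2+3+6=12
n=7: 1·7 7·1  f→[1+7]=8
[q^8] f(1)=1,f(2)=2,f(4)=4,f(8)=8 ⇒ 15

4, 7, 6, 12, 8, 15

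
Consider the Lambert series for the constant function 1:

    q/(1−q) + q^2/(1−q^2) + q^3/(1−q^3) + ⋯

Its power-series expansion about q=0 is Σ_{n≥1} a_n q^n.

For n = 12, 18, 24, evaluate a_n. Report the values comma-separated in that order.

[q^12] f(12)=1,f(6)=1,f(4)=1,f(3)=1,f(2)=1,f(1)=1 ⇒ 6
n=18: 18·1 9·2 6·3 3·6 2·9 1·18  f→[1+1+1+1+1+1]=6
[q^24] f(1)=1,f(2)=1,f(3)=1,f(4)=1,f(6)=1,f(8)=1,f(12)=1,f(24)=1 ⇒ 8

6, 6, 8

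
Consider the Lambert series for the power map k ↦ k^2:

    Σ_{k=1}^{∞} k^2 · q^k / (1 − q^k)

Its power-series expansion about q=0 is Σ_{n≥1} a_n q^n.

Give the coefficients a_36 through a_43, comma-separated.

q^36  k|36↦f(k): 36:1296 18:324 12:144 9:81 6:36 4:16 3:9 2:4 1:1  a_36=1911
q^37  k|37↦f(k): 1:1 37:1369  a_37=1370
[q^38] f(1)=1,f(2)=4,f(19)=361,f(38)=1444 ⇒ 1810
n=39: 1·39 3·13 13·3 39·1  f→[1+9+169+1521]=1700
[q^40] f(1)=1,f(2)=4,f(4)=16,f(5)=25,f(8)=64,f(10)=100,f(20)=400,f(40)=1600 ⇒ 2210
[q^41] f(1)=1,f(41)=1681 ⇒ 1682
[q^42] f(1)=1,f(2)=4,f(3)=9,f(6)=36,f(7)=49,f(14)=196,f(21)=441,f(42)=1764 ⇒ 2500
n=43: 43·1 1·43  f→[1849+1]=1850

1911, 1370, 1810, 1700, 2210, 1682, 2500, 1850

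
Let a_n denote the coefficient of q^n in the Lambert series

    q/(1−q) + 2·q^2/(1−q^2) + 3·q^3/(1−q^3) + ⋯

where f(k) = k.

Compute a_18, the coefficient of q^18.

d|18:{18,9,6,3,2,1}  Σf=18+9+6+3+2+1=39

a_18 = 39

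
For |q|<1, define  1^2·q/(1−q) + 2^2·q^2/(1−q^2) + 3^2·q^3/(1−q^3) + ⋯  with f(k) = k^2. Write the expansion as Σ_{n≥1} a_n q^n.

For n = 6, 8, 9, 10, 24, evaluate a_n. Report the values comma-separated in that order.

n=6: 1·6 2·3 3·2 6·1  f→[1+4+9+36]=50
n=8: 8·1 4·2 2·4 1·8  f→[64+16+4+1]=85
[q^9] f(9)=81,f(3)=9,f(1)=1 ⇒ 91
n=10: 10·1 5·2 2·5 1·10  f→[100+25+4+1]=130
[q^24] f(24)=576,f(12)=144,f(8)=64,f(6)=36,f(4)=16,f(3)=9,f(2)=4,f(1)=1 ⇒ 850

50, 85, 91, 130, 850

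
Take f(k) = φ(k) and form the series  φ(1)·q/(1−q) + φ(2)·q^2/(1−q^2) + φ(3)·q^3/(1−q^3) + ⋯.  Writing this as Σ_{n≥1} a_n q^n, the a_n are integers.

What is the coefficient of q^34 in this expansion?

n=34: 34·1 17·2 2·17 1·34  φ→[16+16+1+1]=34

a_34 = 34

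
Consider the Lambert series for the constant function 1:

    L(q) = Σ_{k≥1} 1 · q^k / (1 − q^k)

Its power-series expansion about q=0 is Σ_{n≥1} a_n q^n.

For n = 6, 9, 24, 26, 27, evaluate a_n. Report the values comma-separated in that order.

4, 3, 8, 4, 4

q^6  k|6↦f(k): 1:1 2:1 3:1 6:1  a_6=4
n=9: 1·9 3·3 9·1  f→[1+1+1]=3
q^24  k|24↦f(k): 1:1 2:1 3:1 4:1 6:1 8:1 12:1 24:1  a_24=8
[q^26] f(26)=1,f(13)=1,f(2)=1,f(1)=1 ⇒ 4
[q^27] f(27)=1,f(9)=1,f(3)=1,f(1)=1 ⇒ 4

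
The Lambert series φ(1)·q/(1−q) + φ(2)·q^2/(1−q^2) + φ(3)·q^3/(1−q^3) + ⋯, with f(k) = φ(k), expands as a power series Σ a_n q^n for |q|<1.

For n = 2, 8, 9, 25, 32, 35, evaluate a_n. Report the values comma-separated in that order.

n=2: 2·1 1·2  φ→[1+1]=2
q^8  k|8↦φ(k): 1:1 2:1 4:2 8:4  a_8=8
q^9  k|9↦φ(k): 1:1 3:2 9:6  a_9=9
[q^25] φ(25)=20,φ(5)=4,φ(1)=1 ⇒ 25
q^32  k|32↦φ(k): 1:1 2:1 4:2 8:4 16:8 32:16  a_32=32
d|35:{1,5,7,35}  Σφ=1+4+6+24=35

2, 8, 9, 25, 32, 35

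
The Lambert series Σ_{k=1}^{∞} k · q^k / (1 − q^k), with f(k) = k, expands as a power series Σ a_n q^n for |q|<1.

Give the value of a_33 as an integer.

d|33:{33,11,3,1}  Σf=33+11+3+1=48

a_33 = 48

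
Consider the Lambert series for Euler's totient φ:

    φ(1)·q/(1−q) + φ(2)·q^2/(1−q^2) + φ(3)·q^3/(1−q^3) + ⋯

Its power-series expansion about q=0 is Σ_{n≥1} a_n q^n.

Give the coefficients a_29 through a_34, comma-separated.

q^29  k|29↦φ(k): 29:28 1:1  a_29=29
q^30  k|30↦φ(k): 1:1 2:1 3:2 5:4 6:2 10:4 15:8 30:8  a_30=30
q^31  k|31↦φ(k): 31:30 1:1  a_31=31
n=32: 1·32 2·16 4·8 8·4 16·2 32·1  φ→[1+1+2+4+8+16]=32
d|33:{33,11,3,1}  Σφ=20+10+2+1=33
q^34  k|34↦φ(k): 1:1 2:1 17:16 34:16  a_34=34

29, 30, 31, 32, 33, 34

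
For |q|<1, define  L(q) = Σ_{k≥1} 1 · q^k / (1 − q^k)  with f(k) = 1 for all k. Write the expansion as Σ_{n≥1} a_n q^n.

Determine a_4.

a_4 = 3

d|4:{1,2,4}  Σf=1+1+1=3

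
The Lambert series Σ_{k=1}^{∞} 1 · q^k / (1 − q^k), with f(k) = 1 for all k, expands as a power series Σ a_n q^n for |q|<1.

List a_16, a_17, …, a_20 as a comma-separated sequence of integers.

d|16:{16,8,4,2,1}  Σf=1+1+1+1+1=5
d|17:{1,17}  Σf=1+1=2
n=18: 18·1 9·2 6·3 3·6 2·9 1·18  f→[1+1+1+1+1+1]=6
d|19:{1,19}  Σf=1+1=2
[q^20] f(1)=1,f(2)=1,f(4)=1,f(5)=1,f(10)=1,f(20)=1 ⇒ 6

5, 2, 6, 2, 6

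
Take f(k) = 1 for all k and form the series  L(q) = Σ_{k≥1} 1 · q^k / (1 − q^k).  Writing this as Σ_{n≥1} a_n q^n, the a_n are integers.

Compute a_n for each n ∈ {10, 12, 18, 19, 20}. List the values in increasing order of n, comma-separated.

4, 6, 6, 2, 6

n=10: 10·1 5·2 2·5 1·10  f→[1+1+1+1]=4
[q^12] f(1)=1,f(2)=1,f(3)=1,f(4)=1,f(6)=1,f(12)=1 ⇒ 6
[q^18] f(18)=1,f(9)=1,f(6)=1,f(3)=1,f(2)=1,f(1)=1 ⇒ 6
n=19: 19·1 1·19  f→[1+1]=2
[q^20] f(1)=1,f(2)=1,f(4)=1,f(5)=1,f(10)=1,f(20)=1 ⇒ 6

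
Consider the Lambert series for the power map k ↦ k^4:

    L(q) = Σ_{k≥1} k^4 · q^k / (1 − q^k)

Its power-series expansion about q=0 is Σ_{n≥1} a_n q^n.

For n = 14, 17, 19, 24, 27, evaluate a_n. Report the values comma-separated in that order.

q^14  k|14↦f(k): 1:1 2:16 7:2401 14:38416  a_14=40834
q^17  k|17↦f(k): 17:83521 1:1  a_17=83522
[q^19] f(1)=1,f(19)=130321 ⇒ 130322
[q^24] f(1)=1,f(2)=16,f(3)=81,f(4)=256,f(6)=1296,f(8)=4096,f(12)=20736,f(24)=331776 ⇒ 358258
n=27: 1·27 3·9 9·3 27·1  f→[1+81+6561+531441]=538084

40834, 83522, 130322, 358258, 538084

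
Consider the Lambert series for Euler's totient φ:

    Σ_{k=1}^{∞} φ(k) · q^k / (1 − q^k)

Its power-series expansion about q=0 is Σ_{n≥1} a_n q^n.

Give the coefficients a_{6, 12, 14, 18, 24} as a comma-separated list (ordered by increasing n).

n=6: 6·1 3·2 2·3 1·6  φ→[2+2+1+1]=6
q^12  k|12↦φ(k): 12:4 6:2 4:2 3:2 2:1 1:1  a_12=12
n=14: 14·1 7·2 2·7 1·14  φ→[6+6+1+1]=14
n=18: 1·18 2·9 3·6 6·3 9·2 18·1  φ→[1+1+2+2+6+6]=18
q^24  k|24↦φ(k): 24:8 12:4 8:4 6:2 4:2 3:2 2:1 1:1  a_24=24

6, 12, 14, 18, 24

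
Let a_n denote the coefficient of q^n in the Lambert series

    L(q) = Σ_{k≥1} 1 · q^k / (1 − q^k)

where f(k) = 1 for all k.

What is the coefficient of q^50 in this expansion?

n=50: 50·1 25·2 10·5 5·10 2·25 1·50  f→[1+1+1+1+1+1]=6

a_50 = 6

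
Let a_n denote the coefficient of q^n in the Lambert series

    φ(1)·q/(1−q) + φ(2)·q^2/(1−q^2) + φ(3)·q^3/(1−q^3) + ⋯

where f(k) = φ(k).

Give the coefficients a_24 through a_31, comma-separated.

n=24: 24·1 12·2 8·3 6·4 4·6 3·8 2·12 1·24  φ→[8+4+4+2+2+2+1+1]=24
n=25: 1·25 5·5 25·1  φ→[1+4+20]=25
d|26:{26,13,2,1}  Σφ=12+12+1+1=26
[q^27] φ(27)=18,φ(9)=6,φ(3)=2,φ(1)=1 ⇒ 27
q^28  k|28↦φ(k): 1:1 2:1 4:2 7:6 14:6 28:12  a_28=28
d|29:{29,1}  Σφ=28+1=29
[q^30] φ(1)=1,φ(2)=1,φ(3)=2,φ(5)=4,φ(6)=2,φ(10)=4,φ(15)=8,φ(30)=8 ⇒ 30
d|31:{1,31}  Σφ=1+30=31

24, 25, 26, 27, 28, 29, 30, 31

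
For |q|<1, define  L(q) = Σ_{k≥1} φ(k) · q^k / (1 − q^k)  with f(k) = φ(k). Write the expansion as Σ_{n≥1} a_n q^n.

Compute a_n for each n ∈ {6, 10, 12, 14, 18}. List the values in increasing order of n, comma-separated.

n=6: 6·1 3·2 2·3 1·6  φ→[2+2+1+1]=6
d|10:{1,2,5,10}  Σφ=1+1+4+4=10
d|12:{1,2,3,4,6,12}  Σφ=1+1+2+2+2+4=12
[q^14] φ(1)=1,φ(2)=1,φ(7)=6,φ(14)=6 ⇒ 14
n=18: 18·1 9·2 6·3 3·6 2·9 1·18  φ→[6+6+2+2+1+1]=18

6, 10, 12, 14, 18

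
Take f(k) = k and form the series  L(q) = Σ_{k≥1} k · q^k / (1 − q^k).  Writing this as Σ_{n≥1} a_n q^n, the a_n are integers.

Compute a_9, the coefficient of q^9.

d|9:{9,3,1}  Σf=9+3+1=13

a_9 = 13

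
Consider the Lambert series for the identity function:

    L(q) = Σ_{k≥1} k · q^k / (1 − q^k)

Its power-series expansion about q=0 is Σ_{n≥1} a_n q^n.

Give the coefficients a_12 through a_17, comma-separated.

[q^12] f(12)=12,f(6)=6,f(4)=4,f(3)=3,f(2)=2,f(1)=1 ⇒ 28
d|13:{13,1}  Σf=13+1=14
n=14: 14·1 7·2 2·7 1·14  f→[14+7+2+1]=24
n=15: 1·15 3·5 5·3 15·1  f→[1+3+5+15]=24
n=16: 1·16 2·8 4·4 8·2 16·1  f→[1+2+4+8+16]=31
q^17  k|17↦f(k): 17:17 1:1  a_17=18

28, 14, 24, 24, 31, 18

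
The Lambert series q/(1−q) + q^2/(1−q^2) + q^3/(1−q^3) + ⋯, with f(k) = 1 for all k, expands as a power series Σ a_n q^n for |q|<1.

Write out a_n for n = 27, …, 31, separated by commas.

4, 6, 2, 8, 2

[q^27] f(1)=1,f(3)=1,f(9)=1,f(27)=1 ⇒ 4
n=28: 28·1 14·2 7·4 4·7 2·14 1·28  f→[1+1+1+1+1+1]=6
[q^29] f(29)=1,f(1)=1 ⇒ 2
n=30: 1·30 2·15 3·10 5·6 6·5 10·3 15·2 30·1  f→[1+1+1+1+1+1+1+1]=8
d|31:{31,1}  Σf=1+1=2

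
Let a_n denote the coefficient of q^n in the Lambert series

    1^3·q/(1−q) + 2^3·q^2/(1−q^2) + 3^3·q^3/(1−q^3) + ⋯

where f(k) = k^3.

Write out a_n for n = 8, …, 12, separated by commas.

d|8:{8,4,2,1}  Σf=512+64+8+1=585
n=9: 9·1 3·3 1·9  f→[729+27+1]=757
q^10  k|10↦f(k): 1:1 2:8 5:125 10:1000  a_10=1134
d|11:{11,1}  Σf=1331+1=1332
n=12: 12·1 6·2 4·3 3·4 2·6 1·12  f→[1728+216+64+27+8+1]=2044

585, 757, 1134, 1332, 2044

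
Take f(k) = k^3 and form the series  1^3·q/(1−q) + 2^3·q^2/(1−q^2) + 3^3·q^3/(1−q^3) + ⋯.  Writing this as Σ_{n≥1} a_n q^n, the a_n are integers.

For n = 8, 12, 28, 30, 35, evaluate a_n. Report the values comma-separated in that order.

q^8  k|8↦f(k): 1:1 2:8 4:64 8:512  a_8=585
n=12: 12·1 6·2 4·3 3·4 2·6 1·12  f→[1728+216+64+27+8+1]=2044
d|28:{1,2,4,7,14,28}  Σf=1+8+64+343+2744+21952=25112
q^30  k|30↦f(k): 1:1 2:8 3:27 5:125 6:216 10:1000 15:3375 30:27000  a_30=31752
q^35  k|35↦f(k): 35:42875 7:343 5:125 1:1  a_35=43344

585, 2044, 25112, 31752, 43344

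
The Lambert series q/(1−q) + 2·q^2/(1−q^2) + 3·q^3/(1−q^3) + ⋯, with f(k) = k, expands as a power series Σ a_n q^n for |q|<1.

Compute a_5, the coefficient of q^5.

[q^5] f(1)=1,f(5)=5 ⇒ 6

a_5 = 6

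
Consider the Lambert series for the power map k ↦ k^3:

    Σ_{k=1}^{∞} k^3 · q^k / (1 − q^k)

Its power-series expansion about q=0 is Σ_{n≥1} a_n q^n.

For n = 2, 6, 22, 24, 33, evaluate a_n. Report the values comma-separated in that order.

q^2  k|2↦f(k): 2:8 1:1  a_2=9
[q^6] f(6)=216,f(3)=27,f(2)=8,f(1)=1 ⇒ 252
n=22: 22·1 11·2 2·11 1·22  f→[10648+1331+8+1]=11988
q^24  k|24↦f(k): 24:13824 12:1728 8:512 6:216 4:64 3:27 2:8 1:1  a_24=16380
q^33  k|33↦f(k): 33:35937 11:1331 3:27 1:1  a_33=37296

9, 252, 11988, 16380, 37296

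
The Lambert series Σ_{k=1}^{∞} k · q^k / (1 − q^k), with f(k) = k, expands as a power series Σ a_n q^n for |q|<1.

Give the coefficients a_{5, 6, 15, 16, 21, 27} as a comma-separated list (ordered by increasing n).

[q^5] f(5)=5,f(1)=1 ⇒ 6
n=6: 6·1 3·2 2·3 1·6  f→[6+3+2+1]=12
d|15:{1,3,5,15}  Σf=1+3+5+15=24
[q^16] f(16)=16,f(8)=8,f(4)=4,f(2)=2,f(1)=1 ⇒ 31
[q^21] f(21)=21,f(7)=7,f(3)=3,f(1)=1 ⇒ 32
n=27: 1·27 3·9 9·3 27·1  f→[1+3+9+27]=40

6, 12, 24, 31, 32, 40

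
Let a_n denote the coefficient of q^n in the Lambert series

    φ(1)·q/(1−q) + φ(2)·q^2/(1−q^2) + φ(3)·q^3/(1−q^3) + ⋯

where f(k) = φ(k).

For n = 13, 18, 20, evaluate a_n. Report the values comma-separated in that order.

n=13: 13·1 1·13  φ→[12+1]=13
[q^18] φ(1)=1,φ(2)=1,φ(3)=2,φ(6)=2,φ(9)=6,φ(18)=6 ⇒ 18
d|20:{20,10,5,4,2,1}  Σφ=8+4+4+2+1+1=20

13, 18, 20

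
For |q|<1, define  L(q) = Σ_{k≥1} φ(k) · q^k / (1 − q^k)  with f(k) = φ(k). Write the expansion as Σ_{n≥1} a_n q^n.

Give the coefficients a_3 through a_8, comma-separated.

[q^3] φ(1)=1,φ(3)=2 ⇒ 3
q^4  k|4↦φ(k): 1:1 2:1 4:2  a_4=4
d|5:{1,5}  Σφ=1+4=5
[q^6] φ(1)=1,φ(2)=1,φ(3)=2,φ(6)=2 ⇒ 6
q^7  k|7↦φ(k): 1:1 7:6  a_7=7
q^8  k|8↦φ(k): 1:1 2:1 4:2 8:4  a_8=8

3, 4, 5, 6, 7, 8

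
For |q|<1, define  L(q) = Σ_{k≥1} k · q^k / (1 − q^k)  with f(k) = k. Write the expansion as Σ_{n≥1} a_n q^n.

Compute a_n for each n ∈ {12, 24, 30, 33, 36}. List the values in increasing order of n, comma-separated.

d|12:{1,2,3,4,6,12}  Σf=1+2+3+4+6+12=28
q^24  k|24↦f(k): 1:1 2:2 3:3 4:4 6:6 8:8 12:12 24:24  a_24=60
[q^30] f(30)=30,f(15)=15,f(10)=10,f(6)=6,f(5)=5,f(3)=3,f(2)=2,f(1)=1 ⇒ 72
d|33:{1,3,11,33}  Σf=1+3+11+33=48
[q^36] f(36)=36,f(18)=18,f(12)=12,f(9)=9,f(6)=6,f(4)=4,f(3)=3,f(2)=2,f(1)=1 ⇒ 91

28, 60, 72, 48, 91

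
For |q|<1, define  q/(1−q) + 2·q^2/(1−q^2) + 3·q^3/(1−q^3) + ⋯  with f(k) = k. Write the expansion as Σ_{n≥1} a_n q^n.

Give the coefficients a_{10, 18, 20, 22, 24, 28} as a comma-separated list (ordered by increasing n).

n=10: 10·1 5·2 2·5 1·10  f→[10+5+2+1]=18
d|18:{18,9,6,3,2,1}  Σf=18+9+6+3+2+1=39
n=20: 1·20 2·10 4·5 5·4 10·2 20·1  f→[1+2+4+5+10+20]=42
n=22: 1·22 2·11 11·2 22·1  f→[1+2+11+22]=36
d|24:{1,2,3,4,6,8,12,24}  Σf=1+2+3+4+6+8+12+24=60
q^28  k|28↦f(k): 28:28 14:14 7:7 4:4 2:2 1:1  a_28=56

18, 39, 42, 36, 60, 56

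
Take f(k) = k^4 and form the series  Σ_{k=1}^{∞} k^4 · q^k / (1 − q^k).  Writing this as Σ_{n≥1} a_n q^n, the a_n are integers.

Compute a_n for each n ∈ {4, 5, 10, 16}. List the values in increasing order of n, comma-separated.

d|4:{1,2,4}  Σf=1+16+256=273
n=5: 5·1 1·5  f→[625+1]=626
[q^10] f(1)=1,f(2)=16,f(5)=625,f(10)=10000 ⇒ 10642
q^16  k|16↦f(k): 1:1 2:16 4:256 8:4096 16:65536  a_16=69905

273, 626, 10642, 69905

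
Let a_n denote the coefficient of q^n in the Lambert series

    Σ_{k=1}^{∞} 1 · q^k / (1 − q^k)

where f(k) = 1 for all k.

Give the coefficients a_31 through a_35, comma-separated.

d|31:{1,31}  Σf=1+1=2
n=32: 1·32 2·16 4·8 8·4 16·2 32·1  f→[1+1+1+1+1+1]=6
q^33  k|33↦f(k): 33:1 11:1 3:1 1:1  a_33=4
n=34: 34·1 17·2 2·17 1·34  f→[1+1+1+1]=4
d|35:{35,7,5,1}  Σf=1+1+1+1=4

2, 6, 4, 4, 4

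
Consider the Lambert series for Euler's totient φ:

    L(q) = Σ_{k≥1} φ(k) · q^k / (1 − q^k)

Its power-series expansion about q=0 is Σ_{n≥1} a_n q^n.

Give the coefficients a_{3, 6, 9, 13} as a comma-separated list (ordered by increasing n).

d|3:{3,1}  Σφ=2+1=3
d|6:{6,3,2,1}  Σφ=2+2+1+1=6
q^9  k|9↦φ(k): 1:1 3:2 9:6  a_9=9
d|13:{1,13}  Σφ=1+12=13

3, 6, 9, 13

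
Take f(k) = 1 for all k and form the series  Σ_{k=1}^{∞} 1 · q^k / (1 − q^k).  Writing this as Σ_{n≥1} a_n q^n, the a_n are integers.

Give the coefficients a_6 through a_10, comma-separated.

4, 2, 4, 3, 4

n=6: 6·1 3·2 2·3 1·6  f→[1+1+1+1]=4
d|7:{7,1}  Σf=1+1=2
n=8: 8·1 4·2 2·4 1·8  f→[1+1+1+1]=4
[q^9] f(9)=1,f(3)=1,f(1)=1 ⇒ 3
[q^10] f(10)=1,f(5)=1,f(2)=1,f(1)=1 ⇒ 4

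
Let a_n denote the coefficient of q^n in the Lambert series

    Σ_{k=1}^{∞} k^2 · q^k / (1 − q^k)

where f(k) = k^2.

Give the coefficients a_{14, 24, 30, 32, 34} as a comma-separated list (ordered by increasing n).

250, 850, 1300, 1365, 1450

[q^14] f(14)=196,f(7)=49,f(2)=4,f(1)=1 ⇒ 250
n=24: 1·24 2·12 3·8 4·6 6·4 8·3 12·2 24·1  f→[1+4+9+16+36+64+144+576]=850
d|30:{1,2,3,5,6,10,15,30}  Σf=1+4+9+25+36+100+225+900=1300
d|32:{32,16,8,4,2,1}  Σf=1024+256+64+16+4+1=1365
q^34  k|34↦f(k): 34:1156 17:289 2:4 1:1  a_34=1450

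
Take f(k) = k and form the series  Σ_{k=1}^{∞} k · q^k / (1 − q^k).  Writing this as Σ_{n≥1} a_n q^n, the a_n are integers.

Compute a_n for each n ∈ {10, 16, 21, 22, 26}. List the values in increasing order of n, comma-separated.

n=10: 1·10 2·5 5·2 10·1  f→[1+2+5+10]=18
n=16: 16·1 8·2 4·4 2·8 1·16  f→[16+8+4+2+1]=31
q^21  k|21↦f(k): 1:1 3:3 7:7 21:21  a_21=32
n=22: 22·1 11·2 2·11 1·22  f→[22+11+2+1]=36
q^26  k|26↦f(k): 26:26 13:13 2:2 1:1  a_26=42

18, 31, 32, 36, 42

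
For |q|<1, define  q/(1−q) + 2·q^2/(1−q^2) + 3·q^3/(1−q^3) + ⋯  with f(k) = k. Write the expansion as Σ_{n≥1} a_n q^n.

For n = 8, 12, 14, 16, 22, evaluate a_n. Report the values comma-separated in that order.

n=8: 8·1 4·2 2·4 1·8  f→[8+4+2+1]=15
d|12:{1,2,3,4,6,12}  Σf=1+2+3+4+6+12=28
n=14: 14·1 7·2 2·7 1·14  f→[14+7+2+1]=24
q^16  k|16↦f(k): 16:16 8:8 4:4 2:2 1:1  a_16=31
q^22  k|22↦f(k): 1:1 2:2 11:11 22:22  a_22=36

15, 28, 24, 31, 36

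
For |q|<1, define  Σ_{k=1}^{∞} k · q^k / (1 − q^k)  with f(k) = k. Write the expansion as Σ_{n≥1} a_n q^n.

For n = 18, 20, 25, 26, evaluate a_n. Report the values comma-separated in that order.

[q^18] f(18)=18,f(9)=9,f(6)=6,f(3)=3,f(2)=2,f(1)=1 ⇒ 39
[q^20] f(20)=20,f(10)=10,f(5)=5,f(4)=4,f(2)=2,f(1)=1 ⇒ 42
[q^25] f(1)=1,f(5)=5,f(25)=25 ⇒ 31
[q^26] f(26)=26,f(13)=13,f(2)=2,f(1)=1 ⇒ 42

39, 42, 31, 42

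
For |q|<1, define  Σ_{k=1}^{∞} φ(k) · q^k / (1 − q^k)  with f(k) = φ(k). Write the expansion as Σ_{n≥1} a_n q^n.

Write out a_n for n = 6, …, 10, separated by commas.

n=6: 1·6 2·3 3·2 6·1  φ→[1+1+2+2]=6
[q^7] φ(1)=1,φ(7)=6 ⇒ 7
d|8:{1,2,4,8}  Σφ=1+1+2+4=8
d|9:{9,3,1}  Σφ=6+2+1=9
[q^10] φ(1)=1,φ(2)=1,φ(5)=4,φ(10)=4 ⇒ 10

6, 7, 8, 9, 10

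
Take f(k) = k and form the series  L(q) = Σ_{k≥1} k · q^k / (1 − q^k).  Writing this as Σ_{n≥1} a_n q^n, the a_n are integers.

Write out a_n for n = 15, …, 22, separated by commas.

[q^15] f(1)=1,f(3)=3,f(5)=5,f(15)=15 ⇒ 24
n=16: 1·16 2·8 4·4 8·2 16·1  f→[1+2+4+8+16]=31
n=17: 17·1 1·17  f→[17+1]=18
[q^18] f(18)=18,f(9)=9,f(6)=6,f(3)=3,f(2)=2,f(1)=1 ⇒ 39
d|19:{1,19}  Σf=1+19=20
n=20: 20·1 10·2 5·4 4·5 2·10 1·20  f→[20+10+5+4+2+1]=42
d|21:{21,7,3,1}  Σf=21+7+3+1=32
n=22: 22·1 11·2 2·11 1·22  f→[22+11+2+1]=36

24, 31, 18, 39, 20, 42, 32, 36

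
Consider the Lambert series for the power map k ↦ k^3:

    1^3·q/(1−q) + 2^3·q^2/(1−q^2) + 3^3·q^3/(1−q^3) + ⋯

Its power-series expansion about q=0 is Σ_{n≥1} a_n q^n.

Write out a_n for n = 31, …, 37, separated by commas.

d|31:{1,31}  Σf=1+29791=29792
q^32  k|32↦f(k): 32:32768 16:4096 8:512 4:64 2:8 1:1  a_32=37449
d|33:{33,11,3,1}  Σf=35937+1331+27+1=37296
n=34: 34·1 17·2 2·17 1·34  f→[39304+4913+8+1]=44226
d|35:{1,5,7,35}  Σf=1+125+343+42875=43344
n=36: 1·36 2·18 3·12 4·9 6·6 9·4 12·3 18·2 36·1  f→[1+8+27+64+216+729+1728+5832+46656]=55261
q^37  k|37↦f(k): 1:1 37:50653  a_37=50654

29792, 37449, 37296, 44226, 43344, 55261, 50654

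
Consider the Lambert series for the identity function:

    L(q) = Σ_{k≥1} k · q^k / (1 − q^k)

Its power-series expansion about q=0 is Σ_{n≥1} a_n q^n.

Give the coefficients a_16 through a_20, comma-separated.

[q^16] f(16)=16,f(8)=8,f(4)=4,f(2)=2,f(1)=1 ⇒ 31
[q^17] f(1)=1,f(17)=17 ⇒ 18
q^18  k|18↦f(k): 1:1 2:2 3:3 6:6 9:9 18:18  a_18=39
[q^19] f(1)=1,f(19)=19 ⇒ 20
q^20  k|20↦f(k): 20:20 10:10 5:5 4:4 2:2 1:1  a_20=42

31, 18, 39, 20, 42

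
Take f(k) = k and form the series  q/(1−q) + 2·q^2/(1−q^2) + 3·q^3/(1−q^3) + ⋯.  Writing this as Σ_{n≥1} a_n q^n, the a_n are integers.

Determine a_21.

a_21 = 32

d|21:{1,3,7,21}  Σf=1+3+7+21=32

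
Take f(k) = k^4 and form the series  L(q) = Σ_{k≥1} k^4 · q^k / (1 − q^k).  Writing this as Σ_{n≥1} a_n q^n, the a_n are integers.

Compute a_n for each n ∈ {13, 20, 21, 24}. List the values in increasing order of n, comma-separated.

28562, 170898, 196964, 358258

d|13:{13,1}  Σf=28561+1=28562
q^20  k|20↦f(k): 20:160000 10:10000 5:625 4:256 2:16 1:1  a_20=170898
[q^21] f(21)=194481,f(7)=2401,f(3)=81,f(1)=1 ⇒ 196964
n=24: 24·1 12·2 8·3 6·4 4·6 3·8 2·12 1·24  f→[331776+20736+4096+1296+256+81+16+1]=358258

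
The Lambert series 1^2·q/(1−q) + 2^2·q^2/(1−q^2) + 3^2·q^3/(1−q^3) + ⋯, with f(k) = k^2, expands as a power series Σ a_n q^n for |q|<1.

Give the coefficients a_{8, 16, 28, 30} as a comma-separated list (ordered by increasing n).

85, 341, 1050, 1300

[q^8] f(1)=1,f(2)=4,f(4)=16,f(8)=64 ⇒ 85
d|16:{1,2,4,8,16}  Σf=1+4+16+64+256=341
n=28: 1·28 2·14 4·7 7·4 14·2 28·1  f→[1+4+16+49+196+784]=1050
q^30  k|30↦f(k): 1:1 2:4 3:9 5:25 6:36 10:100 15:225 30:900  a_30=1300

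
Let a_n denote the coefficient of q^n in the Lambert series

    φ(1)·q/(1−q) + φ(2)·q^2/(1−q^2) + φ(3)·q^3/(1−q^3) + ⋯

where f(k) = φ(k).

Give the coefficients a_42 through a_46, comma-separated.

n=42: 42·1 21·2 14·3 7·6 6·7 3·14 2·21 1·42  φ→[12+12+6+6+2+2+1+1]=42
d|43:{1,43}  Σφ=1+42=43
d|44:{1,2,4,11,22,44}  Σφ=1+1+2+10+10+20=44
q^45  k|45↦φ(k): 1:1 3:2 5:4 9:6 15:8 45:24  a_45=45
q^46  k|46↦φ(k): 46:22 23:22 2:1 1:1  a_46=46

42, 43, 44, 45, 46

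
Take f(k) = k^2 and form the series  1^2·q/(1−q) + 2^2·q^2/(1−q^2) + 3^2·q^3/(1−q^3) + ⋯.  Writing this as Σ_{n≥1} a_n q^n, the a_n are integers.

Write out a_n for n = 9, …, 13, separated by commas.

91, 130, 122, 210, 170

q^9  k|9↦f(k): 9:81 3:9 1:1  a_9=91
n=10: 10·1 5·2 2·5 1·10  f→[100+25+4+1]=130
n=11: 1·11 11·1  f→[1+121]=122
[q^12] f(12)=144,f(6)=36,f(4)=16,f(3)=9,f(2)=4,f(1)=1 ⇒ 210
n=13: 1·13 13·1  f→[1+169]=170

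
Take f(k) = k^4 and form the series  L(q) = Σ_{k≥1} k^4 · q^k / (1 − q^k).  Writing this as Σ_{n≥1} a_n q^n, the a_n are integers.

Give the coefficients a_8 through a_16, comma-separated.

[q^8] f(1)=1,f(2)=16,f(4)=256,f(8)=4096 ⇒ 4369
n=9: 9·1 3·3 1·9  f→[6561+81+1]=6643
[q^10] f(1)=1,f(2)=16,f(5)=625,f(10)=10000 ⇒ 10642
q^11  k|11↦f(k): 1:1 11:14641  a_11=14642
q^12  k|12↦f(k): 12:20736 6:1296 4:256 3:81 2:16 1:1  a_12=22386
[q^13] f(13)=28561,f(1)=1 ⇒ 28562
[q^14] f(1)=1,f(2)=16,f(7)=2401,f(14)=38416 ⇒ 40834
[q^15] f(15)=50625,f(5)=625,f(3)=81,f(1)=1 ⇒ 51332
q^16  k|16↦f(k): 1:1 2:16 4:256 8:4096 16:65536  a_16=69905

4369, 6643, 10642, 14642, 22386, 28562, 40834, 51332, 69905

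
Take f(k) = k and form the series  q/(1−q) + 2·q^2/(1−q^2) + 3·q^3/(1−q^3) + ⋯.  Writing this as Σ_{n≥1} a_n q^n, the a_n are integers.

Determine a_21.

a_21 = 32

d|21:{21,7,3,1}  Σf=21+7+3+1=32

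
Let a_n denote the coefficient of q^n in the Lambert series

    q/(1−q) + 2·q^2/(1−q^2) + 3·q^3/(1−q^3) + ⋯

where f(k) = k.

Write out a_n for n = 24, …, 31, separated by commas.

n=24: 24·1 12·2 8·3 6·4 4·6 3·8 2·12 1·24  f→[24+12+8+6+4+3+2+1]=60
q^25  k|25↦f(k): 25:25 5:5 1:1  a_25=31
[q^26] f(26)=26,f(13)=13,f(2)=2,f(1)=1 ⇒ 42
n=27: 1·27 3·9 9·3 27·1  f→[1+3+9+27]=40
[q^28] f(1)=1,f(2)=2,f(4)=4,f(7)=7,f(14)=14,f(28)=28 ⇒ 56
q^29  k|29↦f(k): 1:1 29:29  a_29=30
d|30:{1,2,3,5,6,10,15,30}  Σf=1+2+3+5+6+10+15+30=72
[q^31] f(31)=31,f(1)=1 ⇒ 32

60, 31, 42, 40, 56, 30, 72, 32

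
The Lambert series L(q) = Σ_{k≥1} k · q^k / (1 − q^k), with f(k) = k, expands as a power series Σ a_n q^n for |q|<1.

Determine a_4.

a_4 = 7

n=4: 1·4 2·2 4·1  f→[1+2+4]=7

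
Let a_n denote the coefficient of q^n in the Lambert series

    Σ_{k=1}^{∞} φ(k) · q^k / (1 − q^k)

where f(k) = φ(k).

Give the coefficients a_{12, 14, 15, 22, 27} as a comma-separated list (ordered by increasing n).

d|12:{1,2,3,4,6,12}  Σφ=1+1+2+2+2+4=12
n=14: 1·14 2·7 7·2 14·1  φ→[1+1+6+6]=14
q^15  k|15↦φ(k): 15:8 5:4 3:2 1:1  a_15=15
n=22: 22·1 11·2 2·11 1·22  φ→[10+10+1+1]=22
n=27: 27·1 9·3 3·9 1·27  φ→[18+6+2+1]=27

12, 14, 15, 22, 27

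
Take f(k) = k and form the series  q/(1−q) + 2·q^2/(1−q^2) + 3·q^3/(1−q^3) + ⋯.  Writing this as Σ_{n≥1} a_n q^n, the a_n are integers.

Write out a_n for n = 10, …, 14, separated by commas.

18, 12, 28, 14, 24

n=10: 1·10 2·5 5·2 10·1  f→[1+2+5+10]=18
d|11:{11,1}  Σf=11+1=12
[q^12] f(1)=1,f(2)=2,f(3)=3,f(4)=4,f(6)=6,f(12)=12 ⇒ 28
q^13  k|13↦f(k): 13:13 1:1  a_13=14
q^14  k|14↦f(k): 14:14 7:7 2:2 1:1  a_14=24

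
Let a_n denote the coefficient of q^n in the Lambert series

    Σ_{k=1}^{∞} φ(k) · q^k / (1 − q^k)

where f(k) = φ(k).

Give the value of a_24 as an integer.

q^24  k|24↦φ(k): 1:1 2:1 3:2 4:2 6:2 8:4 12:4 24:8  a_24=24

a_24 = 24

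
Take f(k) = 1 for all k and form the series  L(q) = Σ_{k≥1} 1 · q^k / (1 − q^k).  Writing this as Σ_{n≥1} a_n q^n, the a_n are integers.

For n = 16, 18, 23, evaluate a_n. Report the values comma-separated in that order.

5, 6, 2

q^16  k|16↦f(k): 1:1 2:1 4:1 8:1 16:1  a_16=5
d|18:{1,2,3,6,9,18}  Σf=1+1+1+1+1+1=6
d|23:{23,1}  Σf=1+1=2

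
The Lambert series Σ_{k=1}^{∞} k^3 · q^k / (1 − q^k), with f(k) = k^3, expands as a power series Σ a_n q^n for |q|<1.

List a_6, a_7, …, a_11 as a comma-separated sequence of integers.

252, 344, 585, 757, 1134, 1332

d|6:{6,3,2,1}  Σf=216+27+8+1=252
[q^7] f(7)=343,f(1)=1 ⇒ 344
n=8: 8·1 4·2 2·4 1·8  f→[512+64+8+1]=585
q^9  k|9↦f(k): 1:1 3:27 9:729  a_9=757
q^10  k|10↦f(k): 10:1000 5:125 2:8 1:1  a_10=1134
d|11:{1,11}  Σf=1+1331=1332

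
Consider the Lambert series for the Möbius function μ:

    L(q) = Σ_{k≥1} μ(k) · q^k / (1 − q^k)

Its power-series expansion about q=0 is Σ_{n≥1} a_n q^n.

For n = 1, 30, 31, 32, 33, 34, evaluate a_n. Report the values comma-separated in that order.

1, 0, 0, 0, 0, 0

[q^1] μ(1)=1 ⇒ 1
q^30  k|30↦μ(k): 30:-1 15:1 10:1 6:1 5:-1 3:-1 2:-1 1:1  a_30=0
q^31  k|31↦μ(k): 31:-1 1:1  a_31=0
d|32:{1,2,4,8,16,32}  Σμ=1+(-1)+0+0+0+0=0
n=33: 1·33 3·11 11·3 33·1  μ→[1+(-1)+(-1)+1]=0
[q^34] μ(34)=1,μ(17)=-1,μ(2)=-1,μ(1)=1 ⇒ 0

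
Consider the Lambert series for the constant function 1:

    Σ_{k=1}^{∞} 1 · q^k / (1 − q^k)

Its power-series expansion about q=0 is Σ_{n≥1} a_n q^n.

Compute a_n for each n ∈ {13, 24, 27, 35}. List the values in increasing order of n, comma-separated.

2, 8, 4, 4

n=13: 13·1 1·13  f→[1+1]=2
d|24:{24,12,8,6,4,3,2,1}  Σf=1+1+1+1+1+1+1+1=8
n=27: 1·27 3·9 9·3 27·1  f→[1+1+1+1]=4
n=35: 35·1 7·5 5·7 1·35  f→[1+1+1+1]=4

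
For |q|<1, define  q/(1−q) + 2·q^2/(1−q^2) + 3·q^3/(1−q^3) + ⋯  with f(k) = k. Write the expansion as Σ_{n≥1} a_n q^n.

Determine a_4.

a_4 = 7

d|4:{4,2,1}  Σf=4+2+1=7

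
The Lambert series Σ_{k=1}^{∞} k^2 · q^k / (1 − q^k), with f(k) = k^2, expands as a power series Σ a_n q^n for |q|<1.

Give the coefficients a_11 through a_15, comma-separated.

n=11: 1·11 11·1  f→[1+121]=122
[q^12] f(1)=1,f(2)=4,f(3)=9,f(4)=16,f(6)=36,f(12)=144 ⇒ 210
d|13:{1,13}  Σf=1+169=170
q^14  k|14↦f(k): 1:1 2:4 7:49 14:196  a_14=250
n=15: 15·1 5·3 3·5 1·15  f→[225+25+9+1]=260

122, 210, 170, 250, 260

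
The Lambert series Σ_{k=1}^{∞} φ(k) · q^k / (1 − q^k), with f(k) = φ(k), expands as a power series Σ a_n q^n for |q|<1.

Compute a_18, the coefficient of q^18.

[q^18] φ(18)=6,φ(9)=6,φ(6)=2,φ(3)=2,φ(2)=1,φ(1)=1 ⇒ 18

a_18 = 18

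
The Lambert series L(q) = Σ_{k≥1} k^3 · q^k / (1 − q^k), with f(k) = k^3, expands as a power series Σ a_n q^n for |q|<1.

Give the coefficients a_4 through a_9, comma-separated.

q^4  k|4↦f(k): 4:64 2:8 1:1  a_4=73
d|5:{5,1}  Σf=125+1=126
n=6: 1·6 2·3 3·2 6·1  f→[1+8+27+216]=252
q^7  k|7↦f(k): 7:343 1:1  a_7=344
d|8:{1,2,4,8}  Σf=1+8+64+512=585
q^9  k|9↦f(k): 1:1 3:27 9:729  a_9=757

73, 126, 252, 344, 585, 757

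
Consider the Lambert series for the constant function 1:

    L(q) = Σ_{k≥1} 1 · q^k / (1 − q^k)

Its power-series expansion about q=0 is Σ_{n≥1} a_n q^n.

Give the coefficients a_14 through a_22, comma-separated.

d|14:{1,2,7,14}  Σf=1+1+1+1=4
[q^15] f(1)=1,f(3)=1,f(5)=1,f(15)=1 ⇒ 4
[q^16] f(16)=1,f(8)=1,f(4)=1,f(2)=1,f(1)=1 ⇒ 5
d|17:{1,17}  Σf=1+1=2
q^18  k|18↦f(k): 18:1 9:1 6:1 3:1 2:1 1:1  a_18=6
q^19  k|19↦f(k): 1:1 19:1  a_19=2
n=20: 20·1 10·2 5·4 4·5 2·10 1·20  f→[1+1+1+1+1+1]=6
[q^21] f(21)=1,f(7)=1,f(3)=1,f(1)=1 ⇒ 4
q^22  k|22↦f(k): 22:1 11:1 2:1 1:1  a_22=4

4, 4, 5, 2, 6, 2, 6, 4, 4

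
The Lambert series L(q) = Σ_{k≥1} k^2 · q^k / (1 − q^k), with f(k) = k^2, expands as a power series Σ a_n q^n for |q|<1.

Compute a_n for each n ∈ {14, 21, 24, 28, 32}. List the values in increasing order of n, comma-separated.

250, 500, 850, 1050, 1365

q^14  k|14↦f(k): 1:1 2:4 7:49 14:196  a_14=250
[q^21] f(21)=441,f(7)=49,f(3)=9,f(1)=1 ⇒ 500
q^24  k|24↦f(k): 24:576 12:144 8:64 6:36 4:16 3:9 2:4 1:1  a_24=850
d|28:{28,14,7,4,2,1}  Σf=784+196+49+16+4+1=1050
q^32  k|32↦f(k): 32:1024 16:256 8:64 4:16 2:4 1:1  a_32=1365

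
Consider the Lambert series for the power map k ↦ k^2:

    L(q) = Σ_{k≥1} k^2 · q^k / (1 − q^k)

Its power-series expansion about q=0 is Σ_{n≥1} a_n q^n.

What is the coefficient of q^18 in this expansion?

a_18 = 455

d|18:{1,2,3,6,9,18}  Σf=1+4+9+36+81+324=455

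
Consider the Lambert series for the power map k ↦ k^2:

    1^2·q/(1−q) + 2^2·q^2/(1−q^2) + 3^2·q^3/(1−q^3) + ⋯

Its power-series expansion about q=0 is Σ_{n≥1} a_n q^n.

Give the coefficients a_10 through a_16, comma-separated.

130, 122, 210, 170, 250, 260, 341

d|10:{10,5,2,1}  Σf=100+25+4+1=130
n=11: 1·11 11·1  f→[1+121]=122
n=12: 12·1 6·2 4·3 3·4 2·6 1·12  f→[144+36+16+9+4+1]=210
d|13:{1,13}  Σf=1+169=170
q^14  k|14↦f(k): 1:1 2:4 7:49 14:196  a_14=250
d|15:{15,5,3,1}  Σf=225+25+9+1=260
d|16:{1,2,4,8,16}  Σf=1+4+16+64+256=341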